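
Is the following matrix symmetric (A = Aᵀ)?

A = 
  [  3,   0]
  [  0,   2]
Yes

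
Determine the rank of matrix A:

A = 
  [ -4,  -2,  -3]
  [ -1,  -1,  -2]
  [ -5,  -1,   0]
Row reduce:
R2 → R2 - (1/4)·R1
R3 → R3 - (5/4)·R1
R3 → R3 + (3)·R2
REF = 
  [  -4,   -2,   -3]
  [   0, -1/2, -5/4]
  [   0,    0,    0]
Pivot columns: 1, 2 → 2 pivots.

rank(A) = 2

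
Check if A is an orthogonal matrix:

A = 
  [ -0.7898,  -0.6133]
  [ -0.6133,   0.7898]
Yes

AᵀA = 
  [  0.9999,   0]
  [  0,   0.9999]
≈ I (equal to I up to the 4-dp rounding of the entries)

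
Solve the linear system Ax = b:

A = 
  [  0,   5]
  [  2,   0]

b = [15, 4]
Row reduce the augmented matrix [A|b]:
Swap R1 ↔ R2
REF = 
  [  2,   0,   4]
  [  0,   5,  15]

Back-substitution:
x₂ = 15 / 5 = 3
x₁ = (4 - (0)(3)) / 2 = 2

x = [2, 3]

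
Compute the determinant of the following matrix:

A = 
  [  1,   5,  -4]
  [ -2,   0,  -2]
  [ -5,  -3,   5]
70

Cofactor expansion along row 1:
det(A) = (1)·((0)(5) - (-2)(-3)) - (5)·((-2)(5) - (-2)(-5)) + (-4)·((-2)(-3) - (0)(-5))
  = (1)(-6) - (5)(-20) + (-4)(6)
  = 70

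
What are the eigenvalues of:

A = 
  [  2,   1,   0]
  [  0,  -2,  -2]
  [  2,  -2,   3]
λ = 3, 2√2, -2√2  (≈ 3, 2.828, -2.828)

Characteristic polynomial: det(λI - A) = λ³ - 3λ² - 8λ + 24
Testing integer divisors of the constant term: p(3) = 0, so (λ - 3) is a factor:
p(λ) = (λ - 3)(λ² - 8)
λ² - 8 = 0  ⇒  λ = (0 ± √((0)² - 4·(-8)))/2 = (0 ± √(32))/2
  = 2√2,  -2√2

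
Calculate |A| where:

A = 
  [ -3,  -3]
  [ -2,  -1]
-3

For a 2×2 matrix, det = ad - bc = (-3)(-1) - (-3)(-2) = -3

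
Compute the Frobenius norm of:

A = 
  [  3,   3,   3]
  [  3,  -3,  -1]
||A||_F = 6.782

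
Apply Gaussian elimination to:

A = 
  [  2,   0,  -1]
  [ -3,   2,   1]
Row operations:
R2 → R2 + (3/2)·R1

Resulting echelon form:
REF = 
  [   2,    0,   -1]
  [   0,    2, -1/2]

Rank = 2 (number of non-zero pivot rows).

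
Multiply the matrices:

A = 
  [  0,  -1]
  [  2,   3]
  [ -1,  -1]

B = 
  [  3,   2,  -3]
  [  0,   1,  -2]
AB = 
  [  0,  -1,   2]
  [  6,   7, -12]
  [ -3,  -3,   5]

A is 3×2 and B is 2×3, so AB is 3×3. Each entry is (row of A)·(column of B):
AB[1,1] = (0)(3) + (-1)(0) = 0
AB[1,2] = (0)(2) + (-1)(1) = -1
AB[1,3] = (0)(-3) + (-1)(-2) = 2
AB[2,1] = (2)(3) + (3)(0) = 6
AB[2,2] = (2)(2) + (3)(1) = 7
AB[2,3] = (2)(-3) + (3)(-2) = -12
AB[3,1] = (-1)(3) + (-1)(0) = -3
AB[3,2] = (-1)(2) + (-1)(1) = -3
AB[3,3] = (-1)(-3) + (-1)(-2) = 5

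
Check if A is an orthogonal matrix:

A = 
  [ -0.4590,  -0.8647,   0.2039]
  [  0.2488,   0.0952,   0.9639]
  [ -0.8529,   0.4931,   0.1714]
Yes

AᵀA = 
  [  1,   0,   0]
  [  0,   0.9999,   0]
  [  0,   0,   1.0001]
≈ I (equal to I up to the 4-dp rounding of the entries)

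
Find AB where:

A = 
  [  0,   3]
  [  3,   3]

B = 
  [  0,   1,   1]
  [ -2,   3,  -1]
A is 2×2 and B is 2×3, so AB is 2×3. Each entry is (row of A)·(column of B):
AB[1,1] = (0)(0) + (3)(-2) = -6
AB[1,2] = (0)(1) + (3)(3) = 9
AB[1,3] = (0)(1) + (3)(-1) = -3
AB[2,1] = (3)(0) + (3)(-2) = -6
AB[2,2] = (3)(1) + (3)(3) = 12
AB[2,3] = (3)(1) + (3)(-1) = 0

AB = 
  [ -6,   9,  -3]
  [ -6,  12,   0]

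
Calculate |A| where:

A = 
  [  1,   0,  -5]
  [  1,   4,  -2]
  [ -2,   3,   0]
-49

Cofactor expansion along row 1:
det(A) = (1)·((4)(0) - (-2)(3)) - (0)·((1)(0) - (-2)(-2)) + (-5)·((1)(3) - (4)(-2))
  = (1)(6) - (0)(-4) + (-5)(11)
  = -49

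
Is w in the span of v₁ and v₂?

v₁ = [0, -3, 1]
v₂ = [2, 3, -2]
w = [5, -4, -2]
No

Form the augmented matrix and row-reduce:
[v₁|v₂|w] = 
  [  0,   2,   5]
  [ -3,   3,  -4]
  [  1,  -2,  -2]
Swap R1 ↔ R2
R3 → R3 + (1/3)·R1
R3 → R3 + (1/2)·R2
REF = 
  [  -3,    3,   -4]
  [   0,    2,    5]
  [   0,    0, -5/6]

Row 3 reads [0 0 | -5/6], i.e. 0 = -5/6, so the system is inconsistent and w ∉ span{v₁, v₂}.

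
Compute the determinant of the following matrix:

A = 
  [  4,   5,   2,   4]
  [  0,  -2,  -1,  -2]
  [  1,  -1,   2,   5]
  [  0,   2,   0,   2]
Cofactor expansion along row 1: det(A) = a₁₁M₁₁ - a₁₂M₁₂ + a₁₃M₁₃ - a₁₄M₁₄

M₁₁ = det[[-2, -1, -2]; [-1, 2, 5]; [2, 0, 2]]
  = (-2)·((2)(2) - (5)(0)) - (-1)·((-1)(2) - (5)(2)) + (-2)·((-1)(0) - (2)(2))
  = (-2)(4) - (-1)(-12) + (-2)(-4)
  = -12
M₁₂ = det[[0, -1, -2]; [1, 2, 5]; [0, 0, 2]]
  = (0)·((2)(2) - (5)(0)) - (-1)·((1)(2) - (5)(0)) + (-2)·((1)(0) - (2)(0))
  = (0)(4) - (-1)(2) + (-2)(0)
  = 2
M₁₃ = det[[0, -2, -2]; [1, -1, 5]; [0, 2, 2]]
  = (0)·((-1)(2) - (5)(2)) - (-2)·((1)(2) - (5)(0)) + (-2)·((1)(2) - (-1)(0))
  = (0)(-12) - (-2)(2) + (-2)(2)
  = 0
M₁₄ = det[[0, -2, -1]; [1, -1, 2]; [0, 2, 0]]
  = (0)·((-1)(0) - (2)(2)) - (-2)·((1)(0) - (2)(0)) + (-1)·((1)(2) - (-1)(0))
  = (0)(-4) - (-2)(0) + (-1)(2)
  = -2

det(A) = (4)(-12) - (5)(2) + (2)(0) - (4)(-2) = -50

det(A) = -50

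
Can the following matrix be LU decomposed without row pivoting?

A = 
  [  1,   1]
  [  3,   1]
Yes.
A[1,1] = 1 ≠ 0, so Gaussian elimination proceeds without a row swap: multiplier ℓ₂₁ = (3)/(1) = 3, and U[2,2] = 1 - (3)(1) = -2.
L = 
  [  1,   0]
  [  3,   1]
U = 
  [  1,   1]
  [  0,  -2]
Check row 2 of LU: [(3)(1), (3)(1) + (-2)] = [3, 1] = row 2 of A ✓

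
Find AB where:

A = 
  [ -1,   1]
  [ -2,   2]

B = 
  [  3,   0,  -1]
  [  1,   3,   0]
AB = 
  [ -2,   3,   1]
  [ -4,   6,   2]

A is 2×2 and B is 2×3, so AB is 2×3. Each entry is (row of A)·(column of B):
AB[1,1] = (-1)(3) + (1)(1) = -2
AB[1,2] = (-1)(0) + (1)(3) = 3
AB[1,3] = (-1)(-1) + (1)(0) = 1
AB[2,1] = (-2)(3) + (2)(1) = -4
AB[2,2] = (-2)(0) + (2)(3) = 6
AB[2,3] = (-2)(-1) + (2)(0) = 2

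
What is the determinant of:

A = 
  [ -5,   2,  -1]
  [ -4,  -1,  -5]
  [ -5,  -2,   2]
123

Cofactor expansion along row 1:
det(A) = (-5)·((-1)(2) - (-5)(-2)) - (2)·((-4)(2) - (-5)(-5)) + (-1)·((-4)(-2) - (-1)(-5))
  = (-5)(-12) - (2)(-33) + (-1)(3)
  = 123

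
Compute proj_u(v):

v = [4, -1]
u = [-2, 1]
proj_u(v) = [18/5, -9/5]

v·u = (4)(-2) + (-1)(1) = -9
u·u = (-2)² + (1)² = 5
proj_u(v) = (v·u / u·u) × u = (-9/5) × u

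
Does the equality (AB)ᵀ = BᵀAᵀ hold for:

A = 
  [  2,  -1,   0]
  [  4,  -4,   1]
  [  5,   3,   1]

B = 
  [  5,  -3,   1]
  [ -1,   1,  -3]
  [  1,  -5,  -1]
Yes

(AB)ᵀ = 
  [ 11,  25,  23]
  [ -7, -21, -17]
  [  5,  15,  -5]

BᵀAᵀ = 
  [ 11,  25,  23]
  [ -7, -21, -17]
  [  5,  15,  -5]

Both sides are equal — this is the standard identity (AB)ᵀ = BᵀAᵀ, which holds for all A, B.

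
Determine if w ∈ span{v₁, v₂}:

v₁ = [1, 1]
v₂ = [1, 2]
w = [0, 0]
Yes

Form the augmented matrix and row-reduce:
[v₁|v₂|w] = 
  [  1,   1,   0]
  [  1,   2,   0]
R2 → R2 - (1)·R1
REF = 
  [  1,   1,   0]
  [  0,   1,   0]

No row of the form [0 0 | nonzero], so the system is consistent. Back-substitution gives c₁ = 0, c₂ = 0: w = (0)·v₁ + (0)·v₂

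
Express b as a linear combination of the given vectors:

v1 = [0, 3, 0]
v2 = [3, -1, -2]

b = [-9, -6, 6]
c1 = -3, c2 = -3

b = -3·v1 + -3·v2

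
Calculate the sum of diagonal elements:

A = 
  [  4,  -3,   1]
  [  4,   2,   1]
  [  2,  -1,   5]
11

tr(A) = 4 + 2 + 5 = 11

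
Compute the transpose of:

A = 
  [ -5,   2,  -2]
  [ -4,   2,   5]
Aᵀ = 
  [ -5,  -4]
  [  2,   2]
  [ -2,   5]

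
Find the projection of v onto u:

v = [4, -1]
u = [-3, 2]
v·u = (4)(-3) + (-1)(2) = -14
u·u = (-3)² + (2)² = 13
proj_u(v) = (v·u / u·u) × u = (-14/13) × u

proj_u(v) = [42/13, -28/13]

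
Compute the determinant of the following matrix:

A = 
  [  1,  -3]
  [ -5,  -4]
For a 2×2 matrix, det = ad - bc = (1)(-4) - (-3)(-5) = -19

det(A) = -19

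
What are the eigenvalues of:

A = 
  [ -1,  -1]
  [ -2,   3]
λ = 1 + √6, 1 - √6  (≈ 3.449, -1.449)

tr(A) = 2, det(A) = -5
Characteristic polynomial: λ² - tr(A)λ + det(A) = λ² - 2λ - 5
λ² - 2λ - 5 = 0  ⇒  λ = (2 ± √((-2)² - 4·(-5)))/2 = (2 ± √(24))/2
  = 1 + √6,  1 - √6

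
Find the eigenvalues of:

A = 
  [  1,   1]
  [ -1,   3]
λ = 2, 2

tr(A) = 4, det(A) = 4
Characteristic polynomial: λ² - tr(A)λ + det(A) = λ² - 4λ + 4
λ² - 4λ + 4 = (λ - 2)²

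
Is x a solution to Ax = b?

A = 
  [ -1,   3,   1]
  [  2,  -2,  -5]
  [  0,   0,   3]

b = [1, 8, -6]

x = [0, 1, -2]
Yes

Ax = [1, 8, -6] = b ✓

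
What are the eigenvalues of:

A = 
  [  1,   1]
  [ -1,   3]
tr(A) = 4, det(A) = 4
Characteristic polynomial: λ² - tr(A)λ + det(A) = λ² - 4λ + 4
λ² - 4λ + 4 = (λ - 2)²

λ = 2, 2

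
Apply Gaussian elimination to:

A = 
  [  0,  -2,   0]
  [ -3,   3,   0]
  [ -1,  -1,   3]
Row operations:
Swap R1 ↔ R2
R3 → R3 - (1/3)·R1
R3 → R3 - (1)·R2

Resulting echelon form:
REF = 
  [ -3,   3,   0]
  [  0,  -2,   0]
  [  0,   0,   3]

Rank = 3 (number of non-zero pivot rows).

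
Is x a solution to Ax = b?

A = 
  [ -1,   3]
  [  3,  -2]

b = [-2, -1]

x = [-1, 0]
No

Ax = [1, -3] ≠ b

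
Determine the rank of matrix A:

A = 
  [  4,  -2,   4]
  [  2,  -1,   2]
rank(A) = 1

Row reduce:
R2 → R2 - (1/2)·R1
REF = 
  [  4,  -2,   4]
  [  0,   0,   0]
Pivot columns: 1 → 1 pivot.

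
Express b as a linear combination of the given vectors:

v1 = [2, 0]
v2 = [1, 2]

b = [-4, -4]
c1 = -1, c2 = -2

b = -1·v1 + -2·v2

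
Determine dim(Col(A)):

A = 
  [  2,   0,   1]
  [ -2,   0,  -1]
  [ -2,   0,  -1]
Row reduce:
R2 → R2 + (1)·R1
R3 → R3 + (1)·R1
REF = 
  [  2,   0,   1]
  [  0,   0,   0]
  [  0,   0,   0]
Pivot columns: 1 → 1 pivot.
dim(Col(A)) = number of pivot columns = 1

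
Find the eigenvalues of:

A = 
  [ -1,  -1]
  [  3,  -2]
tr(A) = -3, det(A) = 5
Characteristic polynomial: λ² - tr(A)λ + det(A) = λ² + 3λ + 5
λ² + 3λ + 5 = 0  ⇒  λ = (-3 ± √((3)² - 4·(5)))/2 = (-3 ± √(-11))/2
  = (-3 + i√11)/2,  (-3 - i√11)/2

λ = (-3 + i√11)/2, (-3 - i√11)/2  (≈ -1.5 + 1.658i, -1.5 - 1.658i)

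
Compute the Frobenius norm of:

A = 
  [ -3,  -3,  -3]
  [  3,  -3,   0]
||A||_F = 6.708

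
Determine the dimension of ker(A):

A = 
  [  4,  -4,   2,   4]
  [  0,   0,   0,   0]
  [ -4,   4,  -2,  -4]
nullity(A) = 3

Row reduce:
R3 → R3 + (1)·R1
REF = 
  [  4,  -4,   2,   4]
  [  0,   0,   0,   0]
  [  0,   0,   0,   0]
Pivot columns: 1 → 1 pivot.
rank(A) = 1, so nullity(A) = 4 - 1 = 3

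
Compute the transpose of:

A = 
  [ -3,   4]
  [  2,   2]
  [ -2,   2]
Aᵀ = 
  [ -3,   2,  -2]
  [  4,   2,   2]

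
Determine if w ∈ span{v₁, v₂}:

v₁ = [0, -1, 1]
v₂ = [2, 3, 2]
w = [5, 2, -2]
No

Form the augmented matrix and row-reduce:
[v₁|v₂|w] = 
  [  0,   2,   5]
  [ -1,   3,   2]
  [  1,   2,  -2]
Swap R1 ↔ R2
R3 → R3 + (1)·R1
R3 → R3 - (5/2)·R2
REF = 
  [   -1,     3,     2]
  [    0,     2,     5]
  [    0,     0, -25/2]

Row 3 reads [0 0 | -25/2], i.e. 0 = -25/2, so the system is inconsistent and w ∉ span{v₁, v₂}.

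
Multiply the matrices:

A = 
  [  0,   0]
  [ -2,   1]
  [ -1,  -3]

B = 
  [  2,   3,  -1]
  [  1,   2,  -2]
A is 3×2 and B is 2×3, so AB is 3×3. Each entry is (row of A)·(column of B):
AB[1,1] = (0)(2) + (0)(1) = 0
AB[1,2] = (0)(3) + (0)(2) = 0
AB[1,3] = (0)(-1) + (0)(-2) = 0
AB[2,1] = (-2)(2) + (1)(1) = -3
AB[2,2] = (-2)(3) + (1)(2) = -4
AB[2,3] = (-2)(-1) + (1)(-2) = 0
AB[3,1] = (-1)(2) + (-3)(1) = -5
AB[3,2] = (-1)(3) + (-3)(2) = -9
AB[3,3] = (-1)(-1) + (-3)(-2) = 7

AB = 
  [  0,   0,   0]
  [ -3,  -4,   0]
  [ -5,  -9,   7]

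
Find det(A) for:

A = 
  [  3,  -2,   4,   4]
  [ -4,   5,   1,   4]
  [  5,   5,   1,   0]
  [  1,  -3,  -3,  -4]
-232

Cofactor expansion along row 1: det(A) = a₁₁M₁₁ - a₁₂M₁₂ + a₁₃M₁₃ - a₁₄M₁₄

M₁₁ = det[[5, 1, 4]; [5, 1, 0]; [-3, -3, -4]]
  = (5)·((1)(-4) - (0)(-3)) - (1)·((5)(-4) - (0)(-3)) + (4)·((5)(-3) - (1)(-3))
  = (5)(-4) - (1)(-20) + (4)(-12)
  = -48
M₁₂ = det[[-4, 1, 4]; [5, 1, 0]; [1, -3, -4]]
  = (-4)·((1)(-4) - (0)(-3)) - (1)·((5)(-4) - (0)(1)) + (4)·((5)(-3) - (1)(1))
  = (-4)(-4) - (1)(-20) + (4)(-16)
  = -28
M₁₃ = det[[-4, 5, 4]; [5, 5, 0]; [1, -3, -4]]
  = (-4)·((5)(-4) - (0)(-3)) - (5)·((5)(-4) - (0)(1)) + (4)·((5)(-3) - (5)(1))
  = (-4)(-20) - (5)(-20) + (4)(-20)
  = 100
M₁₄ = det[[-4, 5, 1]; [5, 5, 1]; [1, -3, -3]]
  = (-4)·((5)(-3) - (1)(-3)) - (5)·((5)(-3) - (1)(1)) + (1)·((5)(-3) - (5)(1))
  = (-4)(-12) - (5)(-16) + (1)(-20)
  = 108

det(A) = (3)(-48) - (-2)(-28) + (4)(100) - (4)(108) = -232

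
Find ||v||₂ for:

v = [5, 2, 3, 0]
6.164

||v||₂ = √((5)² + (2)² + (3)² + (0)²) = √38 = 6.164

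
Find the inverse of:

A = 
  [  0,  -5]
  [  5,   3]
det(A) = (0)(3) - (-5)(5) = 25
For a 2×2 matrix, A⁻¹ = (1/det(A)) · [[d, -b], [-c, a]]
    = (1/25) · [[3, 5], [-5, 0]]

A⁻¹ = 
  [3/25,  1/5]
  [-1/5,    0]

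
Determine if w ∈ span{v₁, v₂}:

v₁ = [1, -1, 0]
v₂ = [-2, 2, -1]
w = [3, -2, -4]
No

Form the augmented matrix and row-reduce:
[v₁|v₂|w] = 
  [  1,  -2,   3]
  [ -1,   2,  -2]
  [  0,  -1,  -4]
R2 → R2 + (1)·R1
Swap R2 ↔ R3
REF = 
  [  1,  -2,   3]
  [  0,  -1,  -4]
  [  0,   0,   1]

Row 3 reads [0 0 | 1], i.e. 0 = 1, so the system is inconsistent and w ∉ span{v₁, v₂}.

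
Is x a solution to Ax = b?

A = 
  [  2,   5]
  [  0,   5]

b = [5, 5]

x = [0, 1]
Yes

Ax = [5, 5] = b ✓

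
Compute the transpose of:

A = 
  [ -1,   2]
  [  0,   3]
Aᵀ = 
  [ -1,   0]
  [  2,   3]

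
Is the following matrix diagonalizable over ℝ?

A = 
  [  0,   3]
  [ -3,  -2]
No

tr(A) = -2, det(A) = 9
Characteristic polynomial: λ² - tr(A)λ + det(A) = λ² + 2λ + 9
λ² + 2λ + 9 = 0  ⇒  λ = (-2 ± √((2)² - 4·(9)))/2 = (-2 ± √(-32))/2
  = -1 + 2i√2,  -1 - 2i√2
Eigenvalues: -1 + 2i√2, -1 - 2i√2  (≈ -1 + 2.828i, -1 - 2.828i)
Has complex eigenvalues (not diagonalizable over ℝ).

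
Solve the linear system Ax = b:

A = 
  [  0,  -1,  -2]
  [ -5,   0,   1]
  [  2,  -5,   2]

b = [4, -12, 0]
x = [2, 0, -2]

Row reduce the augmented matrix [A|b]:
Swap R1 ↔ R2
R3 → R3 + (2/5)·R1
R3 → R3 - (5)·R2
REF = 
  [    -5,      0,      1,    -12]
  [     0,     -1,     -2,      4]
  [     0,      0,   62/5, -124/5]

Back-substitution:
x₃ = (-124/5) / (62/5) = -2
x₂ = (4 - (-2)(-2)) / (-1) = 0
x₁ = (-12 - (0)(0) - (1)(-2)) / (-5) = 2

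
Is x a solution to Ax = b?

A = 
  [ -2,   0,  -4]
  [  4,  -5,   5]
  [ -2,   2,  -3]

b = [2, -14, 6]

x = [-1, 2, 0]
Yes

Ax = [2, -14, 6] = b ✓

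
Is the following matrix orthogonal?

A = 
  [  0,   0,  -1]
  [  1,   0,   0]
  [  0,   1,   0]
Yes

AᵀA = 
  [  1,   0,   0]
  [  0,   1,   0]
  [  0,   0,   1]
= I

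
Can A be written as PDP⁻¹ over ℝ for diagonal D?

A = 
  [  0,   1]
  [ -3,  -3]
No

tr(A) = -3, det(A) = 3
Characteristic polynomial: λ² - tr(A)λ + det(A) = λ² + 3λ + 3
λ² + 3λ + 3 = 0  ⇒  λ = (-3 ± √((3)² - 4·(3)))/2 = (-3 ± √(-3))/2
  = (-3 + i√3)/2,  (-3 - i√3)/2
Eigenvalues: (-3 + i√3)/2, (-3 - i√3)/2  (≈ -1.5 + 0.866i, -1.5 - 0.866i)
Has complex eigenvalues (not diagonalizable over ℝ).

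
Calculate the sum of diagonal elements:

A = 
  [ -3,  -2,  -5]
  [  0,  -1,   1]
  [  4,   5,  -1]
-5

tr(A) = -3 + -1 + -1 = -5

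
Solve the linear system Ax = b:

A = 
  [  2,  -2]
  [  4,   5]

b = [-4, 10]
x = [0, 2]

Row reduce the augmented matrix [A|b]:
R2 → R2 - (2)·R1
REF = 
  [  2,  -2,  -4]
  [  0,   9,  18]

Back-substitution:
x₂ = 18 / 9 = 2
x₁ = (-4 - (-2)(2)) / 2 = 0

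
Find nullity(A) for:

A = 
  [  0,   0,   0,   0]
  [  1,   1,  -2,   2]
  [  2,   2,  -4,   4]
nullity(A) = 3

Row reduce:
Swap R1 ↔ R2
R3 → R3 - (2)·R1
REF = 
  [  1,   1,  -2,   2]
  [  0,   0,   0,   0]
  [  0,   0,   0,   0]
Pivot columns: 1 → 1 pivot.
rank(A) = 1, so nullity(A) = 4 - 1 = 3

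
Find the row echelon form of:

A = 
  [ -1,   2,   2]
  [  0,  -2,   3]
Row operations:
No row operations needed (already in echelon form).

Resulting echelon form:
REF = 
  [ -1,   2,   2]
  [  0,  -2,   3]

Rank = 2 (number of non-zero pivot rows).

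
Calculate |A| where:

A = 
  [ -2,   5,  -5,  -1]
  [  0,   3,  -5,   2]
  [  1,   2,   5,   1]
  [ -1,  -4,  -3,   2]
-240

Cofactor expansion along row 1: det(A) = a₁₁M₁₁ - a₁₂M₁₂ + a₁₃M₁₃ - a₁₄M₁₄

M₁₁ = det[[3, -5, 2]; [2, 5, 1]; [-4, -3, 2]]
  = (3)·((5)(2) - (1)(-3)) - (-5)·((2)(2) - (1)(-4)) + (2)·((2)(-3) - (5)(-4))
  = (3)(13) - (-5)(8) + (2)(14)
  = 107
M₁₂ = det[[0, -5, 2]; [1, 5, 1]; [-1, -3, 2]]
  = (0)·((5)(2) - (1)(-3)) - (-5)·((1)(2) - (1)(-1)) + (2)·((1)(-3) - (5)(-1))
  = (0)(13) - (-5)(3) + (2)(2)
  = 19
M₁₃ = det[[0, 3, 2]; [1, 2, 1]; [-1, -4, 2]]
  = (0)·((2)(2) - (1)(-4)) - (3)·((1)(2) - (1)(-1)) + (2)·((1)(-4) - (2)(-1))
  = (0)(8) - (3)(3) + (2)(-2)
  = -13
M₁₄ = det[[0, 3, -5]; [1, 2, 5]; [-1, -4, -3]]
  = (0)·((2)(-3) - (5)(-4)) - (3)·((1)(-3) - (5)(-1)) + (-5)·((1)(-4) - (2)(-1))
  = (0)(14) - (3)(2) + (-5)(-2)
  = 4

det(A) = (-2)(107) - (5)(19) + (-5)(-13) - (-1)(4) = -240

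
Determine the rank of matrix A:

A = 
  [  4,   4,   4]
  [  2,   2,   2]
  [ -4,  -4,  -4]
Row reduce:
R2 → R2 - (1/2)·R1
R3 → R3 + (1)·R1
REF = 
  [  4,   4,   4]
  [  0,   0,   0]
  [  0,   0,   0]
Pivot columns: 1 → 1 pivot.

rank(A) = 1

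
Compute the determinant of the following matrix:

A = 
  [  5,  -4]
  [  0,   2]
For a 2×2 matrix, det = ad - bc = (5)(2) - (-4)(0) = 10

det(A) = 10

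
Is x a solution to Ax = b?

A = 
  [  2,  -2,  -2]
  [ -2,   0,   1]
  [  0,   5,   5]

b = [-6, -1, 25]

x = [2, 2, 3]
Yes

Ax = [-6, -1, 25] = b ✓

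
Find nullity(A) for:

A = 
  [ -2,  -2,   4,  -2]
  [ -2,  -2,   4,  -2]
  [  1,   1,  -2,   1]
nullity(A) = 3

Row reduce:
R2 → R2 - (1)·R1
R3 → R3 + (1/2)·R1
REF = 
  [ -2,  -2,   4,  -2]
  [  0,   0,   0,   0]
  [  0,   0,   0,   0]
Pivot columns: 1 → 1 pivot.
rank(A) = 1, so nullity(A) = 4 - 1 = 3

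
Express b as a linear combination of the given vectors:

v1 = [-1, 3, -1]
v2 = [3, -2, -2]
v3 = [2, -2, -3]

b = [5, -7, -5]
c1 = -1, c2 = 0, c3 = 2

b = -1·v1 + 0·v2 + 2·v3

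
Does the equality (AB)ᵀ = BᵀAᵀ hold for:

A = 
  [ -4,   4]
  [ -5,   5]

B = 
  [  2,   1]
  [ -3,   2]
Yes

(AB)ᵀ = 
  [-20, -25]
  [  4,   5]

BᵀAᵀ = 
  [-20, -25]
  [  4,   5]

Both sides are equal — this is the standard identity (AB)ᵀ = BᵀAᵀ, which holds for all A, B.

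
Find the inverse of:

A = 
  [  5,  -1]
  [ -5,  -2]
det(A) = (5)(-2) - (-1)(-5) = -15
For a 2×2 matrix, A⁻¹ = (1/det(A)) · [[d, -b], [-c, a]]
    = (-1/15) · [[-2, 1], [5, 5]]

A⁻¹ = 
  [ 2/15, -1/15]
  [ -1/3,  -1/3]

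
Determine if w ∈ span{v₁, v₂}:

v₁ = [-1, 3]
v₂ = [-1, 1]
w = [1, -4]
Yes

Form the augmented matrix and row-reduce:
[v₁|v₂|w] = 
  [ -1,  -1,   1]
  [  3,   1,  -4]
R2 → R2 + (3)·R1
REF = 
  [ -1,  -1,   1]
  [  0,  -2,  -1]

No row of the form [0 0 | nonzero], so the system is consistent. Back-substitution gives c₁ = -3/2, c₂ = 1/2: w = (-3/2)·v₁ + (1/2)·v₂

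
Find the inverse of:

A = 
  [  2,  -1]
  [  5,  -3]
det(A) = (2)(-3) - (-1)(5) = -1
For a 2×2 matrix, A⁻¹ = (1/det(A)) · [[d, -b], [-c, a]]
    = (-1) · [[-3, 1], [-5, 2]]

A⁻¹ = 
  [  3,  -1]
  [  5,  -2]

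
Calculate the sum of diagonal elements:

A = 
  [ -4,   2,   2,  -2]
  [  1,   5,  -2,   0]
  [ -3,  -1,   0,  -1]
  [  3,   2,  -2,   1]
2

tr(A) = -4 + 5 + 0 + 1 = 2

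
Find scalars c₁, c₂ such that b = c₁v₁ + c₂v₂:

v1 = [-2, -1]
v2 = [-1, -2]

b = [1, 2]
c1 = 0, c2 = -1

b = 0·v1 + -1·v2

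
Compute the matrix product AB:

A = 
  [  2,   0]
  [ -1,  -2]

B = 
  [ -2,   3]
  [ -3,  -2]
A is 2×2 and B is 2×2, so AB is 2×2. Each entry is (row of A)·(column of B):
AB[1,1] = (2)(-2) + (0)(-3) = -4
AB[1,2] = (2)(3) + (0)(-2) = 6
AB[2,1] = (-1)(-2) + (-2)(-3) = 8
AB[2,2] = (-1)(3) + (-2)(-2) = 1

AB = 
  [ -4,   6]
  [  8,   1]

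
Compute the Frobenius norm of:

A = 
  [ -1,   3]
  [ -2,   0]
||A||_F = 3.742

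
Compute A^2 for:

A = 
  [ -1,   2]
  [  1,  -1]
A² = A·A:
A²[1,1] = (-1)(-1) + (2)(1) = 3
A²[1,2] = (-1)(2) + (2)(-1) = -4
A²[2,1] = (1)(-1) + (-1)(1) = -2
A²[2,2] = (1)(2) + (-1)(-1) = 3
A² = 
  [  3,  -4]
  [ -2,   3]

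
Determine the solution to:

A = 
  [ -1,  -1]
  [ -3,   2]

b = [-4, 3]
Row reduce the augmented matrix [A|b]:
R2 → R2 - (3)·R1
REF = 
  [ -1,  -1,  -4]
  [  0,   5,  15]

Back-substitution:
x₂ = 15 / 5 = 3
x₁ = (-4 - (-1)(3)) / (-1) = 1

x = [1, 3]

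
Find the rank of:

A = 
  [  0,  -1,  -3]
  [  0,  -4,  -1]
rank(A) = 2

Row reduce:
R2 → R2 - (4)·R1
REF = 
  [  0,  -1,  -3]
  [  0,   0,  11]
Pivot columns: 2, 3 → 2 pivots.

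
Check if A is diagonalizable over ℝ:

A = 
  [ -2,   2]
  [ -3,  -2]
No

tr(A) = -4, det(A) = 10
Characteristic polynomial: λ² - tr(A)λ + det(A) = λ² + 4λ + 10
λ² + 4λ + 10 = 0  ⇒  λ = (-4 ± √((4)² - 4·(10)))/2 = (-4 ± √(-24))/2
  = -2 + i√6,  -2 - i√6
Eigenvalues: -2 + i√6, -2 - i√6  (≈ -2 + 2.449i, -2 - 2.449i)
Has complex eigenvalues (not diagonalizable over ℝ).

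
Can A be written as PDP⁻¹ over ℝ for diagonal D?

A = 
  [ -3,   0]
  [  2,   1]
Yes

tr(A) = -2, det(A) = -3
Characteristic polynomial: λ² - tr(A)λ + det(A) = λ² + 2λ - 3
λ² + 2λ - 3 = (λ + 3)(λ - 1)
Eigenvalues: 1, -3
λ=-3: alg. mult. = 1, geom. mult. = 2 - rank(A - (-3)I) = 2 - 1 = 1
λ=1: alg. mult. = 1, geom. mult. = 2 - rank(A - (1)I) = 2 - 1 = 1
Sum of geometric multiplicities equals n, so A has n independent eigenvectors.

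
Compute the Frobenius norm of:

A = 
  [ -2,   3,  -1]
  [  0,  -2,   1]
||A||_F = 4.359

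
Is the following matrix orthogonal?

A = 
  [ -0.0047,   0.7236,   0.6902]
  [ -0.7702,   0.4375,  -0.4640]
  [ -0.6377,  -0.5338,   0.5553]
Yes

AᵀA = 
  [  0.9999,   0,   0]
  [  0,   0.9999,   0]
  [  0,   0,   1]
≈ I (equal to I up to the 4-dp rounding of the entries)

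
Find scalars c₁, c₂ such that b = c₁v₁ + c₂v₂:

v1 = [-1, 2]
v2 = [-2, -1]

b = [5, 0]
c1 = -1, c2 = -2

b = -1·v1 + -2·v2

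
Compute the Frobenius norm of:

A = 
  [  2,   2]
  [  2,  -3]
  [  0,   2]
||A||_F = 5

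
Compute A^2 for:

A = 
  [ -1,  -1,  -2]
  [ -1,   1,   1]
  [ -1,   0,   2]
A² = A·A:
A²[1,1] = (-1)(-1) + (-1)(-1) + (-2)(-1) = 4
A²[1,2] = (-1)(-1) + (-1)(1) + (-2)(0) = 0
A²[1,3] = (-1)(-2) + (-1)(1) + (-2)(2) = -3
A²[2,1] = (-1)(-1) + (1)(-1) + (1)(-1) = -1
A²[2,2] = (-1)(-1) + (1)(1) + (1)(0) = 2
A²[2,3] = (-1)(-2) + (1)(1) + (1)(2) = 5
A²[3,1] = (-1)(-1) + (0)(-1) + (2)(-1) = -1
A²[3,2] = (-1)(-1) + (0)(1) + (2)(0) = 1
A²[3,3] = (-1)(-2) + (0)(1) + (2)(2) = 6
A² = 
  [  4,   0,  -3]
  [ -1,   2,   5]
  [ -1,   1,   6]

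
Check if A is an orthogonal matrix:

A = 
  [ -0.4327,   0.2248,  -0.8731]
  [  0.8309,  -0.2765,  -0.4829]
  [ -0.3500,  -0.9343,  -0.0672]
Yes

AᵀA = 
  [  1.0001,   0,   0.0001]
  [  0,   0.9999,   0]
  [  0.0001,   0,   1]
≈ I (equal to I up to the 4-dp rounding of the entries)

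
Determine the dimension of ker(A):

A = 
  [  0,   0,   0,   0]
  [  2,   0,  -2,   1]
nullity(A) = 3

Row reduce:
Swap R1 ↔ R2
REF = 
  [  2,   0,  -2,   1]
  [  0,   0,   0,   0]
Pivot columns: 1 → 1 pivot.
rank(A) = 1, so nullity(A) = 4 - 1 = 3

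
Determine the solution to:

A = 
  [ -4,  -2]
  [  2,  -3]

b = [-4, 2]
x = [1, 0]

Row reduce the augmented matrix [A|b]:
R2 → R2 + (1/2)·R1
REF = 
  [ -4,  -2,  -4]
  [  0,  -4,   0]

Back-substitution:
x₂ = 0 / (-4) = 0
x₁ = (-4 - (-2)(0)) / (-4) = 1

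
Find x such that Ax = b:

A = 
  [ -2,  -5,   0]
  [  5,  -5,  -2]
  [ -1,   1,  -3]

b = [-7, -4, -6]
Row reduce the augmented matrix [A|b]:
R2 → R2 + (5/2)·R1
R3 → R3 - (1/2)·R1
R3 → R3 + (1/5)·R2
REF = 
  [   -2,    -5,     0,    -7]
  [    0, -35/2,    -2, -43/2]
  [    0,     0, -17/5, -34/5]

Back-substitution:
x₃ = (-34/5) / (-17/5) = 2
x₂ = (-43/2 - (-2)(2)) / (-35/2) = 1
x₁ = (-7 - (-5)(1) - (0)(2)) / (-2) = 1

x = [1, 1, 2]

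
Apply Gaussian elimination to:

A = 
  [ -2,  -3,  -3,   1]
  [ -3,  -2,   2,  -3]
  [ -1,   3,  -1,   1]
Row operations:
R2 → R2 - (3/2)·R1
R3 → R3 - (1/2)·R1
R3 → R3 - (9/5)·R2

Resulting echelon form:
REF = 
  [   -2,    -3,    -3,     1]
  [    0,   5/2,  13/2,  -9/2]
  [    0,     0, -56/5,  43/5]

Rank = 3 (number of non-zero pivot rows).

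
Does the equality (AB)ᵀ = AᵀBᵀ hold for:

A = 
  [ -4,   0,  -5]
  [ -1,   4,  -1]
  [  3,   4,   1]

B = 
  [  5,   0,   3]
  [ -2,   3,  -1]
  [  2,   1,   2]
No

(AB)ᵀ = 
  [-30, -15,   9]
  [ -5,  11,  13]
  [-22,  -9,   7]

AᵀBᵀ = 
  [-11,   2,  -3]
  [ 12,   8,  12]
  [-22,   6,  -9]

The two matrices differ, so (AB)ᵀ ≠ AᵀBᵀ in general. The correct identity is (AB)ᵀ = BᵀAᵀ.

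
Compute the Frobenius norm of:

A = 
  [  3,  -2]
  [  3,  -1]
||A||_F = 4.796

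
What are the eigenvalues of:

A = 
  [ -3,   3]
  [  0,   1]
λ = 1, -3

tr(A) = -2, det(A) = -3
Characteristic polynomial: λ² - tr(A)λ + det(A) = λ² + 2λ - 3
λ² + 2λ - 3 = (λ + 3)(λ - 1)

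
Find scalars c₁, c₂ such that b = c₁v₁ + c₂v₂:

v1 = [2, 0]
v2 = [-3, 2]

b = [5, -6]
c1 = -2, c2 = -3

b = -2·v1 + -3·v2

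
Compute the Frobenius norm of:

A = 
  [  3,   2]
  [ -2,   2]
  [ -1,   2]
||A||_F = 5.099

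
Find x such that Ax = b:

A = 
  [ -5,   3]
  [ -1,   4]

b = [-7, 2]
Row reduce the augmented matrix [A|b]:
R2 → R2 - (1/5)·R1
REF = 
  [  -5,    3,   -7]
  [   0, 17/5, 17/5]

Back-substitution:
x₂ = (17/5) / (17/5) = 1
x₁ = (-7 - (3)(1)) / (-5) = 2

x = [2, 1]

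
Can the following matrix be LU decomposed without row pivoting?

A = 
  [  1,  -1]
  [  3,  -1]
Yes.
A[1,1] = 1 ≠ 0, so Gaussian elimination proceeds without a row swap: multiplier ℓ₂₁ = (3)/(1) = 3, and U[2,2] = -1 - (3)(-1) = 2.
L = 
  [  1,   0]
  [  3,   1]
U = 
  [  1,  -1]
  [  0,   2]
Check row 2 of LU: [(3)(1), (3)(-1) + 2] = [3, -1] = row 2 of A ✓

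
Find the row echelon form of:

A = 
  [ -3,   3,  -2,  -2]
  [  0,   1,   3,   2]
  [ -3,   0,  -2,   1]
Row operations:
R3 → R3 - (1)·R1
R3 → R3 + (3)·R2

Resulting echelon form:
REF = 
  [ -3,   3,  -2,  -2]
  [  0,   1,   3,   2]
  [  0,   0,   9,   9]

Rank = 3 (number of non-zero pivot rows).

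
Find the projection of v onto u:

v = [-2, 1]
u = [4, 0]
proj_u(v) = [-2, 0]

v·u = (-2)(4) + (1)(0) = -8
u·u = (4)² + (0)² = 16
proj_u(v) = (v·u / u·u) × u = (-8/16) × u = (-1/2) × u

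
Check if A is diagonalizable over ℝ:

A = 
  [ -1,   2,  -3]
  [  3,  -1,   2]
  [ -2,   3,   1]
No

Characteristic polynomial: det(λI - A) = λ³ + λ² - 19λ + 28
By the rational root theorem any rational root is an integer dividing 28; none of those is a root, so p(λ) has no rational roots and hence (being an irreducible cubic) no repeated roots.
Discriminant of the cubic: Δ = -3059
Δ < 0 ⇒ one real eigenvalue and a complex-conjugate pair: λ ≈ -5.439, 2.22 + 0.4697i, 2.22 - 0.4697i
Has complex eigenvalues (not diagonalizable over ℝ).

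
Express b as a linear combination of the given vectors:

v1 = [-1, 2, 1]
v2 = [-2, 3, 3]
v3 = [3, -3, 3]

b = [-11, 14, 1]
c1 = 1, c2 = 2, c3 = -2

b = 1·v1 + 2·v2 + -2·v3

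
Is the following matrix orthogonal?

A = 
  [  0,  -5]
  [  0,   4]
No

AᵀA = 
  [  0,   0]
  [  0,  41]
≠ I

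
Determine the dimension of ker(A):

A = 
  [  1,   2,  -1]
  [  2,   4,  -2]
nullity(A) = 2

Row reduce:
R2 → R2 - (2)·R1
REF = 
  [  1,   2,  -1]
  [  0,   0,   0]
Pivot columns: 1 → 1 pivot.
rank(A) = 1, so nullity(A) = 3 - 1 = 2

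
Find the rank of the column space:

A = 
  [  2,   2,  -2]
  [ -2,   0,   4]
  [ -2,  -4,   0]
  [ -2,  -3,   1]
dim(Col(A)) = 2

Row reduce:
R2 → R2 + (1)·R1
R3 → R3 + (1)·R1
R4 → R4 + (1)·R1
R3 → R3 + (1)·R2
R4 → R4 + (1/2)·R2
REF = 
  [  2,   2,  -2]
  [  0,   2,   2]
  [  0,   0,   0]
  [  0,   0,   0]
Pivot columns: 1, 2 → 2 pivots.
dim(Col(A)) = number of pivot columns = 2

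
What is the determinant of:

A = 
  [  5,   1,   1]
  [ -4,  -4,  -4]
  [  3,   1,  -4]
80

Cofactor expansion along row 1:
det(A) = (5)·((-4)(-4) - (-4)(1)) - (1)·((-4)(-4) - (-4)(3)) + (1)·((-4)(1) - (-4)(3))
  = (5)(20) - (1)(28) + (1)(8)
  = 80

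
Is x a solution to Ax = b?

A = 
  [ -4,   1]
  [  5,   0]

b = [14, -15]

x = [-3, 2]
Yes

Ax = [14, -15] = b ✓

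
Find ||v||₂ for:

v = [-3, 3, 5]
6.557

||v||₂ = √((-3)² + (3)² + (5)²) = √43 = 6.557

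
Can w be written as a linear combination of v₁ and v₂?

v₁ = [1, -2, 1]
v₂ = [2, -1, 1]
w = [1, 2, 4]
No

Form the augmented matrix and row-reduce:
[v₁|v₂|w] = 
  [  1,   2,   1]
  [ -2,  -1,   2]
  [  1,   1,   4]
R2 → R2 + (2)·R1
R3 → R3 - (1)·R1
R3 → R3 + (1/3)·R2
REF = 
  [   1,    2,    1]
  [   0,    3,    4]
  [   0,    0, 13/3]

Row 3 reads [0 0 | 13/3], i.e. 0 = 13/3, so the system is inconsistent and w ∉ span{v₁, v₂}.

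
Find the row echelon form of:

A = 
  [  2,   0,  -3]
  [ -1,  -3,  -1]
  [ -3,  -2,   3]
Row operations:
R2 → R2 + (1/2)·R1
R3 → R3 + (3/2)·R1
R3 → R3 - (2/3)·R2

Resulting echelon form:
REF = 
  [   2,    0,   -3]
  [   0,   -3, -5/2]
  [   0,    0,  1/6]

Rank = 3 (number of non-zero pivot rows).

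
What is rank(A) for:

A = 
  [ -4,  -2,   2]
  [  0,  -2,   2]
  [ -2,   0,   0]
Row reduce:
R3 → R3 - (1/2)·R1
R3 → R3 + (1/2)·R2
REF = 
  [ -4,  -2,   2]
  [  0,  -2,   2]
  [  0,   0,   0]
Pivot columns: 1, 2 → 2 pivots.

rank(A) = 2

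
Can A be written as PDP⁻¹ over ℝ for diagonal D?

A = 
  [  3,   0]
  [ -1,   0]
Yes

tr(A) = 3, det(A) = 0
Characteristic polynomial: λ² - tr(A)λ + det(A) = λ² - 3λ
λ² - 3λ = λ(λ - 3)
Eigenvalues: 3, 0
λ=0: alg. mult. = 1, geom. mult. = 2 - rank(A - (0)I) = 2 - 1 = 1
λ=3: alg. mult. = 1, geom. mult. = 2 - rank(A - (3)I) = 2 - 1 = 1
Sum of geometric multiplicities equals n, so A has n independent eigenvectors.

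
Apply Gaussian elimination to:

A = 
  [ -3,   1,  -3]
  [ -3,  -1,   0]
Row operations:
R2 → R2 - (1)·R1

Resulting echelon form:
REF = 
  [ -3,   1,  -3]
  [  0,  -2,   3]

Rank = 2 (number of non-zero pivot rows).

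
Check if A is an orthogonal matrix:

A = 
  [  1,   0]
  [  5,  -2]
No

AᵀA = 
  [ 26, -10]
  [-10,   4]
≠ I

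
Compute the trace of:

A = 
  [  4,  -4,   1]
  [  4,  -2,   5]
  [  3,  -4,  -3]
-1

tr(A) = 4 + -2 + -3 = -1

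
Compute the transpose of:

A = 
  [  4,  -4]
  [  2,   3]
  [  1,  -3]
Aᵀ = 
  [  4,   2,   1]
  [ -4,   3,  -3]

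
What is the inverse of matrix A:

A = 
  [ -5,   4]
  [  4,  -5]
det(A) = (-5)(-5) - (4)(4) = 9
For a 2×2 matrix, A⁻¹ = (1/det(A)) · [[d, -b], [-c, a]]
    = (1/9) · [[-5, -4], [-4, -5]]

A⁻¹ = 
  [-5/9, -4/9]
  [-4/9, -5/9]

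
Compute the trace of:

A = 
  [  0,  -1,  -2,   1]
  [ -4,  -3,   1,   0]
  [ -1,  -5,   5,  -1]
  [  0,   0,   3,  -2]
0

tr(A) = 0 + -3 + 5 + -2 = 0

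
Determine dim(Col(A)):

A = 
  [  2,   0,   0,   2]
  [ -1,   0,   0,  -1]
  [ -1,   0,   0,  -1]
Row reduce:
R2 → R2 + (1/2)·R1
R3 → R3 + (1/2)·R1
REF = 
  [  2,   0,   0,   2]
  [  0,   0,   0,   0]
  [  0,   0,   0,   0]
Pivot columns: 1 → 1 pivot.
dim(Col(A)) = number of pivot columns = 1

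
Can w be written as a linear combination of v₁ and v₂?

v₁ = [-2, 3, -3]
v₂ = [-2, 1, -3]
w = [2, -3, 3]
Yes

Form the augmented matrix and row-reduce:
[v₁|v₂|w] = 
  [ -2,  -2,   2]
  [  3,   1,  -3]
  [ -3,  -3,   3]
R2 → R2 + (3/2)·R1
R3 → R3 - (3/2)·R1
REF = 
  [ -2,  -2,   2]
  [  0,  -2,   0]
  [  0,   0,   0]

No row of the form [0 0 | nonzero], so the system is consistent. Back-substitution gives c₁ = -1, c₂ = 0: w = (-1)·v₁ + (0)·v₂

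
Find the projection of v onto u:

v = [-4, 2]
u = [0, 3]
proj_u(v) = [0, 2]

v·u = (-4)(0) + (2)(3) = 6
u·u = (0)² + (3)² = 9
proj_u(v) = (v·u / u·u) × u = (6/9) × u = (2/3) × u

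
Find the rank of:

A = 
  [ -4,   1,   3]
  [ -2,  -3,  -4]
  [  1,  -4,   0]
rank(A) = 3

Row reduce:
R2 → R2 - (1/2)·R1
R3 → R3 + (1/4)·R1
R3 → R3 - (15/14)·R2
REF = 
  [   -4,     1,     3]
  [    0,  -7/2, -11/2]
  [    0,     0, 93/14]
Pivot columns: 1, 2, 3 → 3 pivots.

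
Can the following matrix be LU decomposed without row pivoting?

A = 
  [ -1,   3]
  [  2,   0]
Yes.
A[1,1] = -1 ≠ 0, so Gaussian elimination proceeds without a row swap: multiplier ℓ₂₁ = (2)/(-1) = -2, and U[2,2] = 0 - (-2)(3) = 6.
L = 
  [  1,   0]
  [ -2,   1]
U = 
  [ -1,   3]
  [  0,   6]
Check row 2 of LU: [(-2)(-1), (-2)(3) + 6] = [2, 0] = row 2 of A ✓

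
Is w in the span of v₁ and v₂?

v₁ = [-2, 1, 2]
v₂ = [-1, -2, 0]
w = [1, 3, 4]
No

Form the augmented matrix and row-reduce:
[v₁|v₂|w] = 
  [ -2,  -1,   1]
  [  1,  -2,   3]
  [  2,   0,   4]
R2 → R2 + (1/2)·R1
R3 → R3 + (1)·R1
R3 → R3 - (2/5)·R2
REF = 
  [  -2,   -1,    1]
  [   0, -5/2,  7/2]
  [   0,    0, 18/5]

Row 3 reads [0 0 | 18/5], i.e. 0 = 18/5, so the system is inconsistent and w ∉ span{v₁, v₂}.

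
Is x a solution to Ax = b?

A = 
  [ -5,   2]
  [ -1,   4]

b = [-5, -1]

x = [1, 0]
Yes

Ax = [-5, -1] = b ✓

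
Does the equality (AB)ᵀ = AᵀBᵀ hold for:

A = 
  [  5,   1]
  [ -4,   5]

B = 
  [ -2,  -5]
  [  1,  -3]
No

(AB)ᵀ = 
  [ -9,  13]
  [-28,   5]

AᵀBᵀ = 
  [ 10,  17]
  [-27, -14]

The two matrices differ, so (AB)ᵀ ≠ AᵀBᵀ in general. The correct identity is (AB)ᵀ = BᵀAᵀ.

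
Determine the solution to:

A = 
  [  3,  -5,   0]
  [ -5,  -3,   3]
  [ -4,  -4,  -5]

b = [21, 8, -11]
Row reduce the augmented matrix [A|b]:
R2 → R2 + (5/3)·R1
R3 → R3 + (4/3)·R1
R3 → R3 - (16/17)·R2
REF = 
  [      3,      -5,       0,      21]
  [      0,   -34/3,       3,      43]
  [      0,       0, -133/17, -399/17]

Back-substitution:
x₃ = (-399/17) / (-133/17) = 3
x₂ = (43 - (3)(3)) / (-34/3) = -3
x₁ = (21 - (-5)(-3) - (0)(3)) / 3 = 2

x = [2, -3, 3]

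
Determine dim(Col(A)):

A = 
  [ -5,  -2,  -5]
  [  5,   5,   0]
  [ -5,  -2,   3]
dim(Col(A)) = 3

Row reduce:
R2 → R2 + (1)·R1
R3 → R3 - (1)·R1
REF = 
  [ -5,  -2,  -5]
  [  0,   3,  -5]
  [  0,   0,   8]
Pivot columns: 1, 2, 3 → 3 pivots.
dim(Col(A)) = number of pivot columns = 3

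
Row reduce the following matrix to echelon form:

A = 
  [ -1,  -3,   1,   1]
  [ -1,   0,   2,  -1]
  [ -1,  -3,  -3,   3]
Row operations:
R2 → R2 - (1)·R1
R3 → R3 - (1)·R1

Resulting echelon form:
REF = 
  [ -1,  -3,   1,   1]
  [  0,   3,   1,  -2]
  [  0,   0,  -4,   2]

Rank = 3 (number of non-zero pivot rows).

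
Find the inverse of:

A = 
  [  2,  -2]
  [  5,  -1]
det(A) = (2)(-1) - (-2)(5) = 8
For a 2×2 matrix, A⁻¹ = (1/det(A)) · [[d, -b], [-c, a]]
    = (1/8) · [[-1, 2], [-5, 2]]

A⁻¹ = 
  [-1/8,  1/4]
  [-5/8,  1/4]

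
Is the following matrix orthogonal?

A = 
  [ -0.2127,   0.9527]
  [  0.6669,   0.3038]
No

AᵀA = 
  [  0.4900,   0]
  [  0,   0.9999]
≠ I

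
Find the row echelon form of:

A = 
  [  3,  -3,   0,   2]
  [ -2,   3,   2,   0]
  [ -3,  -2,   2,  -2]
Row operations:
R2 → R2 + (2/3)·R1
R3 → R3 + (1)·R1
R3 → R3 + (5)·R2

Resulting echelon form:
REF = 
  [   3,   -3,    0,    2]
  [   0,    1,    2,  4/3]
  [   0,    0,   12, 20/3]

Rank = 3 (number of non-zero pivot rows).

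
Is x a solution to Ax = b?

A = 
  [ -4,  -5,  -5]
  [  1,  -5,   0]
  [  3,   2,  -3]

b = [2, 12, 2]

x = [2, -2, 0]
Yes

Ax = [2, 12, 2] = b ✓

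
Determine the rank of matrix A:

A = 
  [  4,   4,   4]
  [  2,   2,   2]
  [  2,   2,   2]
Row reduce:
R2 → R2 - (1/2)·R1
R3 → R3 - (1/2)·R1
REF = 
  [  4,   4,   4]
  [  0,   0,   0]
  [  0,   0,   0]
Pivot columns: 1 → 1 pivot.

rank(A) = 1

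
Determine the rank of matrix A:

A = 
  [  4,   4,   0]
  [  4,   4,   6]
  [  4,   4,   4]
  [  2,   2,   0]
rank(A) = 2

Row reduce:
R2 → R2 - (1)·R1
R3 → R3 - (1)·R1
R4 → R4 - (1/2)·R1
R3 → R3 - (2/3)·R2
REF = 
  [  4,   4,   0]
  [  0,   0,   6]
  [  0,   0,   0]
  [  0,   0,   0]
Pivot columns: 1, 3 → 2 pivots.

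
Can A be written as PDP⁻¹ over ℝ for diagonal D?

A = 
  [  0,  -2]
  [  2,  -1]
No

tr(A) = -1, det(A) = 4
Characteristic polynomial: λ² - tr(A)λ + det(A) = λ² + λ + 4
λ² + λ + 4 = 0  ⇒  λ = (-1 ± √((1)² - 4·(4)))/2 = (-1 ± √(-15))/2
  = (-1 + i√15)/2,  (-1 - i√15)/2
Eigenvalues: (-1 + i√15)/2, (-1 - i√15)/2  (≈ -0.5 + 1.936i, -0.5 - 1.936i)
Has complex eigenvalues (not diagonalizable over ℝ).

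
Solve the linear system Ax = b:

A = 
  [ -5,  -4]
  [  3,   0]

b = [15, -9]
Row reduce the augmented matrix [A|b]:
R2 → R2 + (3/5)·R1
REF = 
  [   -5,    -4,    15]
  [    0, -12/5,     0]

Back-substitution:
x₂ = 0 / (-12/5) = 0
x₁ = (15 - (-4)(0)) / (-5) = -3

x = [-3, 0]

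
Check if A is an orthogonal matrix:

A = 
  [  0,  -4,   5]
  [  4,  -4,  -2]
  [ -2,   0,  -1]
No

AᵀA = 
  [ 20, -16,  -6]
  [-16,  32, -12]
  [ -6, -12,  30]
≠ I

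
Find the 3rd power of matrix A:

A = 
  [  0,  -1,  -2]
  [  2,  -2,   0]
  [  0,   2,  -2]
A² = A·A:
A²[1,1] = (0)(0) + (-1)(2) + (-2)(0) = -2
A²[1,2] = (0)(-1) + (-1)(-2) + (-2)(2) = -2
A²[1,3] = (0)(-2) + (-1)(0) + (-2)(-2) = 4
A²[2,1] = (2)(0) + (-2)(2) + (0)(0) = -4
A²[2,2] = (2)(-1) + (-2)(-2) + (0)(2) = 2
A²[2,3] = (2)(-2) + (-2)(0) + (0)(-2) = -4
A²[3,1] = (0)(0) + (2)(2) + (-2)(0) = 4
A²[3,2] = (0)(-1) + (2)(-2) + (-2)(2) = -8
A²[3,3] = (0)(-2) + (2)(0) + (-2)(-2) = 4
A² = 
  [ -2,  -2,   4]
  [ -4,   2,  -4]
  [  4,  -8,   4]

A^3 = A^2·A:
A^3[1,1] = (-2)(0) + (-2)(2) + (4)(0) = -4
A^3[1,2] = (-2)(-1) + (-2)(-2) + (4)(2) = 14
A^3[1,3] = (-2)(-2) + (-2)(0) + (4)(-2) = -4
A^3[2,1] = (-4)(0) + (2)(2) + (-4)(0) = 4
A^3[2,2] = (-4)(-1) + (2)(-2) + (-4)(2) = -8
A^3[2,3] = (-4)(-2) + (2)(0) + (-4)(-2) = 16
A^3[3,1] = (4)(0) + (-8)(2) + (4)(0) = -16
A^3[3,2] = (4)(-1) + (-8)(-2) + (4)(2) = 20
A^3[3,3] = (4)(-2) + (-8)(0) + (4)(-2) = -16
A^3 = 
  [ -4,  14,  -4]
  [  4,  -8,  16]
  [-16,  20, -16]

Therefore
A^3 = 
  [ -4,  14,  -4]
  [  4,  -8,  16]
  [-16,  20, -16]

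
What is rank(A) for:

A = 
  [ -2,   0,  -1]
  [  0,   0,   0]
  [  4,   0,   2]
rank(A) = 1

Row reduce:
R3 → R3 + (2)·R1
REF = 
  [ -2,   0,  -1]
  [  0,   0,   0]
  [  0,   0,   0]
Pivot columns: 1 → 1 pivot.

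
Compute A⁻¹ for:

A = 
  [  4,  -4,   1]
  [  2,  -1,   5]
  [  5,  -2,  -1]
det(A) = (4)·((-1)(-1) - (5)(-2)) - (-4)·((2)(-1) - (5)(5)) + (1)·((2)(-2) - (-1)(5))
  = (4)(11) - (-4)(-27) + (1)(1)
  = -63
det(A) = -63 ≠ 0, so A is invertible.

Cofactors Cᵢⱼ = (-1)ⁱ⁺ʲ·Mᵢⱼ:
C = 
  [ 11,  27,   1]
  [ -6,  -9, -12]
  [-19, -18,   4]

adj(A) = Cᵀ:
adj(A) = 
  [ 11,  -6, -19]
  [ 27,  -9, -18]
  [  1, -12,   4]

A⁻¹ = (-1/63) · adj(A):
A⁻¹ = 
  [-11/63,   2/21,  19/63]
  [  -3/7,    1/7,    2/7]
  [ -1/63,   4/21,  -4/63]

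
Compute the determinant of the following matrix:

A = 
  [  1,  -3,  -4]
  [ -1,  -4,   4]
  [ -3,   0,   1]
77

Cofactor expansion along row 1:
det(A) = (1)·((-4)(1) - (4)(0)) - (-3)·((-1)(1) - (4)(-3)) + (-4)·((-1)(0) - (-4)(-3))
  = (1)(-4) - (-3)(11) + (-4)(-12)
  = 77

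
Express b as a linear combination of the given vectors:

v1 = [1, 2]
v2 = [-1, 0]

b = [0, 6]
c1 = 3, c2 = 3

b = 3·v1 + 3·v2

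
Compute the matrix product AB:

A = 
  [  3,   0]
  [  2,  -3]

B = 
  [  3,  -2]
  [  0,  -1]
AB = 
  [  9,  -6]
  [  6,  -1]

A is 2×2 and B is 2×2, so AB is 2×2. Each entry is (row of A)·(column of B):
AB[1,1] = (3)(3) + (0)(0) = 9
AB[1,2] = (3)(-2) + (0)(-1) = -6
AB[2,1] = (2)(3) + (-3)(0) = 6
AB[2,2] = (2)(-2) + (-3)(-1) = -1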